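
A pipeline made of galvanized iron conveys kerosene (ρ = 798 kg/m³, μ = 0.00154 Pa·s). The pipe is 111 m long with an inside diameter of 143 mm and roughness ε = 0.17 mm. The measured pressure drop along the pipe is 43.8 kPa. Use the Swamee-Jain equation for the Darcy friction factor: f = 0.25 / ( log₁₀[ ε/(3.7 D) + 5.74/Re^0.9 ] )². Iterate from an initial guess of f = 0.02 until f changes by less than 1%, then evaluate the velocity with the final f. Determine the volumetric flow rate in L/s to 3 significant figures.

Rearranging Darcy-Weisbach: V = √(2·ΔP·D/(f·L·ρ)). With ε/D = 0.00017/0.143 = 0.00119, iterate starting from f = 0.02:
  f = 0.02 → V = √(2·4.38e+04·0.143/(0.02·111·798)) = 2.659 m/s; Re = ρVD/μ = 1.97e+05; f → 0.02192
  f = 0.02192 → V = 2.54 m/s; Re = 1.882e+05; f → 0.02198
Converged (Δf/f < 1%). With the final f = 0.02198: V = √(2·4.38e+04·0.143/(0.02198·111·798)) = 2.537 m/s.
Q = V·A = 2.537·(π/4·0.143²) = 0.04074 m³/s = 40.7 L/s.

Q ≈ 40.7 L/s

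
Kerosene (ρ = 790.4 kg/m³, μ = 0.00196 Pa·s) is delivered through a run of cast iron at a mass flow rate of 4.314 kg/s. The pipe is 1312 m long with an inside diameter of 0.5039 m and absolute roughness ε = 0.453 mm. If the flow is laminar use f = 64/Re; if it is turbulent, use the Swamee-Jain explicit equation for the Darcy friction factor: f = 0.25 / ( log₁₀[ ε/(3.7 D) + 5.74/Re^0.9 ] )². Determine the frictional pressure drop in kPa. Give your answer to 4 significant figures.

A = πD²/4 = π(0.5039)²/4 = 0.1994 m²; mean velocity V = ṁ/(ρA) = 4.314/(790.4 · 0.1994) = 0.02737 m/s.
Reynolds number Re = ρVD/μ = 790.4 · 0.02737 · 0.5039 / 0.00196 = 5561.
Re > 4000 → turbulent. Relative roughness ε/D = 0.000453/0.5039 = 0.000899. Swamee-Jain: f = 0.25/(log₁₀[0.000899/3.7 + 5.74/5561^0.9])² = 0.25/(log₁₀[0.000243 + 0.00244])² = 0.25/(-2.571)² = 0.03783.
Darcy-Weisbach: ΔP = f(L/D)(ρV²/2) = 0.03783·(1312/0.5039)·(790.4·0.02737²/2) = 0.03783·2604·0.296 = 29.16 Pa.
ΔP = 29.16 Pa = 0.02916 kPa.

ΔP ≈ 0.02916 kPa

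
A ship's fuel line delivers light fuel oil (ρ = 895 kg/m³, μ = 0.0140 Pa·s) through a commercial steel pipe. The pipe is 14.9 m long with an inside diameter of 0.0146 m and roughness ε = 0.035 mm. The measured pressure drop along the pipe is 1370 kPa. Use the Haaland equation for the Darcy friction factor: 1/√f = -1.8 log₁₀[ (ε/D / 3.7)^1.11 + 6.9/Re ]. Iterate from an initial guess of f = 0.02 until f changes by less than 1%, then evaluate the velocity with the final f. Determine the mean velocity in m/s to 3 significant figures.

Rearranging Darcy-Weisbach: V = √(2·ΔP·D/(f·L·ρ)). With ε/D = 3.5e-05/0.0146 = 0.0024, iterate starting from f = 0.02:
  f = 0.02 → V = √(2·1.37e+06·0.0146/(0.02·14.9·895)) = 12.25 m/s; Re = ρVD/μ = 1.143e+04; f → 0.03319
  f = 0.03319 → V = 9.507 m/s; Re = 8873; f → 0.03494
  f = 0.03494 → V = 9.266 m/s; Re = 8648; f → 0.03514
Converged (Δf/f < 1%). With the final f = 0.03514: V = √(2·1.37e+06·0.0146/(0.03514·14.9·895)) = 9.24 m/s.

V ≈ 9.24 m/s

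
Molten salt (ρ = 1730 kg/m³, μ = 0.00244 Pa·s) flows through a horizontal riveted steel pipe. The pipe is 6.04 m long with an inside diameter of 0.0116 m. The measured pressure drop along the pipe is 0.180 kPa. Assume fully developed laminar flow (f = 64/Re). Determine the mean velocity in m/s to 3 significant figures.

V ≈ 0.0514 m/s

For laminar flow, f = 64/Re with Re = ρVD/μ, so Darcy-Weisbach reduces to ΔP = 32μLV/D². Solving for V: V = ΔP·D²/(32μL) = 180·(0.0116)²/(32·0.00244·6.04) = 0.05136 m/s.
Check: Re = ρVD/μ = 1730·0.05136·0.0116/0.00244 = 422.4 < 2300, so the laminar assumption holds.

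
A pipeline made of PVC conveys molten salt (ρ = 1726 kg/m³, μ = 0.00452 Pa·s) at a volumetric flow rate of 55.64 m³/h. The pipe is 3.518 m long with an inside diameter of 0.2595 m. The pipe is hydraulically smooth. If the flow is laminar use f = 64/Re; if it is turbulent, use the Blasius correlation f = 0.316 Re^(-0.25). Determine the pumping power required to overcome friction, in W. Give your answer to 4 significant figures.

P ≈ 0.3741 W

Q = 55.64 m³/h = 55.64/3600 = 0.01546 m³/s.
Cross-sectional area A = πD²/4 = π(0.2595)²/4 = 0.05289 m²; mean velocity V = Q/A = 0.01546/0.05289 = 0.2922 m/s.
Reynolds number Re = ρVD/μ = 1726 · 0.2922 · 0.2595 / 0.00452 = 2.896e+04.
Re > 4000 → turbulent. Smooth-pipe (Blasius): f = 0.316 Re^(-0.25) = 0.316/(2.896e+04)^0.25 = 0.02422.
Darcy-Weisbach: ΔP = f(L/D)(ρV²/2) = 0.02422·(3.518/0.2595)·(1726·0.2922²/2) = 0.02422·13.56·73.7 = 24.2 Pa.
Pumping power P = QΔP = 0.01546·24.2 = 0.37406 W = 0.3741 W.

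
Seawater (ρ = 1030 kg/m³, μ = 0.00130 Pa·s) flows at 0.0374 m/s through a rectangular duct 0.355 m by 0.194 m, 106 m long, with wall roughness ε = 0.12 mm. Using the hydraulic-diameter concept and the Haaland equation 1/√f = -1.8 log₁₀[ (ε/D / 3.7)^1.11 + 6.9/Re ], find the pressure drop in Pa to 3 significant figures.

Hydraulic diameter D_h = 4A/P = 4·(0.355·0.194)/(2·(0.355+0.194)) = 0.2755/1.098 = 0.2509 m.
Re = ρVD_h/μ = 1030·0.0374·0.2509/0.0013 = 7435.
ε/D_h = 0.00012/0.2509 = 0.000478; Haaland gives 1/√f = -1.8 log₁₀[4.83e-05+0.000928] = 5.419, so f = 0.03406.
ΔP = f(L/D_h)(ρV²/2) = 0.03406·106/0.2509·0.7204 = 10.37 Pa.

ΔP ≈ 10.4 Pa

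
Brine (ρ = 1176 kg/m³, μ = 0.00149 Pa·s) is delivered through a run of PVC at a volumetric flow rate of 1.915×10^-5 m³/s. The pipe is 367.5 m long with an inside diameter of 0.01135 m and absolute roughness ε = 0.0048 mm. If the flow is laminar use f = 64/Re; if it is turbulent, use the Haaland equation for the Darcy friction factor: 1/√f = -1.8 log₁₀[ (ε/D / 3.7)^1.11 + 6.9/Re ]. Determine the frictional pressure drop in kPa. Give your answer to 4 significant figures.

Cross-sectional area A = πD²/4 = π(0.01135)²/4 = 0.0001012 m²; mean velocity V = Q/A = 1.915e-05/0.0001012 = 0.1893 m/s.
Reynolds number Re = ρVD/μ = 1176 · 0.1893 · 0.01135 / 0.00149 = 1696.
Re < 2300 → laminar flow, so f = 64/Re = 64/1696 = 0.03775 (the turbulent correlation is not needed).
Darcy-Weisbach: ΔP = f(L/D)(ρV²/2) = 0.03775·(367.5/0.01135)·(1176·0.1893²/2) = 0.03775·3.238e+04·21.06 = 2.574e+04 Pa.
ΔP = 2.574e+04 Pa = 25.74 kPa.

ΔP ≈ 25.74 kPa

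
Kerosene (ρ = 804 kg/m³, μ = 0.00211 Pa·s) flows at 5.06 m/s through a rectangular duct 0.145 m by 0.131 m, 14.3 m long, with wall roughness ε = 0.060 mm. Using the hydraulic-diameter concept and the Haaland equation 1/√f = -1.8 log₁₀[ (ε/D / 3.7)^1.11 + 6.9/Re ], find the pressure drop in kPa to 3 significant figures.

Hydraulic diameter D_h = 4A/P = 4·(0.145·0.131)/(2·(0.145+0.131)) = 0.07598/0.552 = 0.1376 m.
Re = ρVD_h/μ = 804·5.06·0.1376/0.00211 = 2.654e+05.
ε/D_h = 6e-05/0.1376 = 0.000436; Haaland gives 1/√f = -1.8 log₁₀[4.36e-05+2.6e-05] = 7.484, so f = 0.01785.
ΔP = f(L/D_h)(ρV²/2) = 0.01785·14.3/0.1376·1.029e+04 = 1.909e+04 Pa.
ΔP = 19.1 kPa.

ΔP ≈ 19.1 kPa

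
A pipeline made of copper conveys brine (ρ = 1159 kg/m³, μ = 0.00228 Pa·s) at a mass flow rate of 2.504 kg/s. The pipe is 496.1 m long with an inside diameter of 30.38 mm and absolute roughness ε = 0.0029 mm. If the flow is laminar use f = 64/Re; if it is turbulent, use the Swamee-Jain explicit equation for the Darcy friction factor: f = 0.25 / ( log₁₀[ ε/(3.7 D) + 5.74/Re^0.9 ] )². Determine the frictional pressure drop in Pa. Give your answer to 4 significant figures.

A = πD²/4 = π(0.03038)²/4 = 0.0007249 m²; mean velocity V = ṁ/(ρA) = 2.504/(1159 · 0.0007249) = 2.98 m/s.
Reynolds number Re = ρVD/μ = 1159 · 2.98 · 0.03038 / 0.00228 = 4.603e+04.
Re > 4000 → turbulent. Relative roughness ε/D = 2.9e-06/0.03038 = 9.55e-05. Swamee-Jain: f = 0.25/(log₁₀[9.55e-05/3.7 + 5.74/4.603e+04^0.9])² = 0.25/(log₁₀[2.58e-05 + 0.000365])² = 0.25/(-3.408)² = 0.02152.
Darcy-Weisbach: ΔP = f(L/D)(ρV²/2) = 0.02152·(496.1/0.03038)·(1159·2.98²/2) = 0.02152·1.633e+04·5148 = 1.809e+06 Pa.

ΔP ≈ 1809000 Pa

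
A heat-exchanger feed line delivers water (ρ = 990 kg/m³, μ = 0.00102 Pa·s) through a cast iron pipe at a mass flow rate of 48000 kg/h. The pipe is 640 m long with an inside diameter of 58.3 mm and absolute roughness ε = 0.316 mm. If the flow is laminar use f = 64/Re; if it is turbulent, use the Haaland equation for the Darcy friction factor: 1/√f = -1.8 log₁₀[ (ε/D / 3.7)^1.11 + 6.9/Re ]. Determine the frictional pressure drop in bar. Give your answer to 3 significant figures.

ΔP ≈ 43.5 bar

ṁ = 48000 kg/h = 48000/3600 = 13.33 kg/s.
A = πD²/4 = π(0.0583)²/4 = 0.002669 m²; mean velocity V = ṁ/(ρA) = 13.33/(990 · 0.002669) = 5.045 m/s.
Reynolds number Re = ρVD/μ = 990 · 5.045 · 0.0583 / 0.00102 = 2.855e+05.
Re > 4000 → turbulent. Relative roughness ε/D = 0.000316/0.0583 = 0.00542. Haaland: 1/√f = -1.8 log₁₀[(0.00542/3.7)^1.11 + 6.9/2.855e+05] = -1.8 log₁₀[0.000715 + 2.42e-05] = 5.637, so f = 0.03147.
Darcy-Weisbach: ΔP = f(L/D)(ρV²/2) = 0.03147·(640/0.0583)·(990·5.045²/2) = 0.03147·1.098e+04·1.26e+04 = 4.353e+06 Pa.
ΔP = 4.353e+06 Pa = 43.5 bar.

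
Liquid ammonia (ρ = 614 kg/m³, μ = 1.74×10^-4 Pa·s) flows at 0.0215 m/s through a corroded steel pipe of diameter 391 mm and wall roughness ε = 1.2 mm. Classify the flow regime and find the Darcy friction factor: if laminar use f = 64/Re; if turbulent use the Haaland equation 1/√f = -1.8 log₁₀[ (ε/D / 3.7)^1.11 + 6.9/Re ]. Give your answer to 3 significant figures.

f ≈ 0.0299

Re = ρVD/μ = 614·0.0215·0.391/0.000174 = 2.966e+04.
Re > 4000 → turbulent. ε/D = 0.0012/0.391 = 0.00307; Haaland: 1/√f = -1.8 log₁₀[0.00038 + 0.000233] = 5.783, so f = 0.0299.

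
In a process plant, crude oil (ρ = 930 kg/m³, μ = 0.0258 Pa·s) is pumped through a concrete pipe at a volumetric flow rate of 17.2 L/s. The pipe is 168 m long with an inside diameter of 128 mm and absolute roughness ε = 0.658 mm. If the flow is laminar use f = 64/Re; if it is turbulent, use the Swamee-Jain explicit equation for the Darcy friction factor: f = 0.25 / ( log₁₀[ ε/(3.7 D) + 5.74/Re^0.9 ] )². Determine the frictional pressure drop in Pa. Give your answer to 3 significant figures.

Q = 17.2 L/s = 17.2/1000 = 0.0172 m³/s.
Cross-sectional area A = πD²/4 = π(0.128)²/4 = 0.01287 m²; mean velocity V = Q/A = 0.0172/0.01287 = 1.337 m/s.
Reynolds number Re = ρVD/μ = 930 · 1.337 · 0.128 / 0.0258 = 6167.
Re > 4000 → turbulent. Relative roughness ε/D = 0.000658/0.128 = 0.00514. Swamee-Jain: f = 0.25/(log₁₀[0.00514/3.7 + 5.74/6167^0.9])² = 0.25/(log₁₀[0.00139 + 0.00223])² = 0.25/(-2.442)² = 0.04193.
Darcy-Weisbach: ΔP = f(L/D)(ρV²/2) = 0.04193·(168/0.128)·(930·1.337²/2) = 0.04193·1312·830.8 = 4.573e+04 Pa.

ΔP ≈ 45700 Pa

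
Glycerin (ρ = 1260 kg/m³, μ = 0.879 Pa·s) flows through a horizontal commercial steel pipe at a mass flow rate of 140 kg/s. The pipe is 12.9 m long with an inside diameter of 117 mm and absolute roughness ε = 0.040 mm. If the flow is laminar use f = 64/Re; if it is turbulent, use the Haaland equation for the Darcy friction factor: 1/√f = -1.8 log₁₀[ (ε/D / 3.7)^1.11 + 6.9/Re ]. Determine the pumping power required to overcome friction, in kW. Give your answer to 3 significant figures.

A = πD²/4 = π(0.117)²/4 = 0.01075 m²; mean velocity V = ṁ/(ρA) = 140/(1260 · 0.01075) = 10.33 m/s.
Reynolds number Re = ρVD/μ = 1260 · 10.33 · 0.117 / 0.879 = 1733.
Re < 2300 → laminar flow, so f = 64/Re = 64/1733 = 0.03692 (the turbulent correlation is not needed).
Darcy-Weisbach: ΔP = f(L/D)(ρV²/2) = 0.03692·(12.9/0.117)·(1260·10.33²/2) = 0.03692·110.3·6.729e+04 = 2.739e+05 Pa.
Q = ṁ/ρ = 140/1260 = 0.1111 m³/s.
Pumping power P = QΔP = 0.1111·2.739e+05 = 30440 W = 30.4 kW.

P ≈ 30.4 kW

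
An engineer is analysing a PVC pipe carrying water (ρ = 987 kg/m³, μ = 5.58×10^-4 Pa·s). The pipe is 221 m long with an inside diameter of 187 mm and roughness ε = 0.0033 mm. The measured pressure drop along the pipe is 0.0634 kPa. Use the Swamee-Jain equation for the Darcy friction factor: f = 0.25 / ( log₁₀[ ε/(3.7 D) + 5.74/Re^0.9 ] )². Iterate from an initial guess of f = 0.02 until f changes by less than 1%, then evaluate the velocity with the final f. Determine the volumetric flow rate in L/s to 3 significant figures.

Q ≈ 1.80 L/s

Rearranging Darcy-Weisbach: V = √(2·ΔP·D/(f·L·ρ)). With ε/D = 3.3e-06/0.187 = 1.76e-05, iterate starting from f = 0.02:
  f = 0.02 → V = √(2·63.4·0.187/(0.02·221·987)) = 0.07372 m/s; Re = ρVD/μ = 2.439e+04; f → 0.02462
  f = 0.02462 → V = 0.06644 m/s; Re = 2.198e+04; f → 0.02526
  f = 0.02526 → V = 0.0656 m/s; Re = 2.17e+04; f → 0.02534
Converged (Δf/f < 1%). With the final f = 0.02534: V = √(2·63.4·0.187/(0.02534·221·987)) = 0.0655 m/s.
Q = V·A = 0.0655·(π/4·0.187²) = 0.001799 m³/s = 1.80 L/s.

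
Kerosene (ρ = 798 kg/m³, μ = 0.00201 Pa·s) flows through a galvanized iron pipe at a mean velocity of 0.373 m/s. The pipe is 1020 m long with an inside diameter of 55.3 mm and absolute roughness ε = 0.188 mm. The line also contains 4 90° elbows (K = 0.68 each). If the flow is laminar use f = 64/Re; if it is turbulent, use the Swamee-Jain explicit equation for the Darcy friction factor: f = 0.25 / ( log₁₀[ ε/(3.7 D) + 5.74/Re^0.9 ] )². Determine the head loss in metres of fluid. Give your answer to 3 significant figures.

h_f ≈ 4.94 m

Reynolds number Re = ρVD/μ = 798 · 0.373 · 0.0553 / 0.00201 = 8189.
Re > 4000 → turbulent. Relative roughness ε/D = 0.000188/0.0553 = 0.0034. Swamee-Jain: f = 0.25/(log₁₀[0.0034/3.7 + 5.74/8189^0.9])² = 0.25/(log₁₀[0.000919 + 0.00173])² = 0.25/(-2.578)² = 0.03763.
Total minor-loss coefficient ΣK = 4·0.68 = 2.72.
ΔP = [f·L/D + ΣK]·(ρV²/2) = [0.03763·1020/0.0553 + 2.72]·(798·0.373²/2) = [694 + 2.72]·55.51 = 3.868e+04 Pa.
Head loss h_f = ΔP/(ρg) = 3.868e+04/(798·9.81) = 4.94 m.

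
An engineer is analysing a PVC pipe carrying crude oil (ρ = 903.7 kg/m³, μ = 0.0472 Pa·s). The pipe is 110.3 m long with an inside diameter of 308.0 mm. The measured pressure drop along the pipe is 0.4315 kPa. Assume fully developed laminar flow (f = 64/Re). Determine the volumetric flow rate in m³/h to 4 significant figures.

For laminar flow, f = 64/Re with Re = ρVD/μ, so Darcy-Weisbach reduces to ΔP = 32μLV/D². Solving for V: V = ΔP·D²/(32μL) = 431.5·(0.308)²/(32·0.0472·110.3) = 0.2457 m/s.
Check: Re = ρVD/μ = 903.7·0.2457·0.308/0.0472 = 1449 < 2300, so the laminar assumption holds.
Q = V·A = 0.2457·(π/4·0.308²) = 0.01831 m³/s = 65.90 m³/h.

Q ≈ 65.90 m³/h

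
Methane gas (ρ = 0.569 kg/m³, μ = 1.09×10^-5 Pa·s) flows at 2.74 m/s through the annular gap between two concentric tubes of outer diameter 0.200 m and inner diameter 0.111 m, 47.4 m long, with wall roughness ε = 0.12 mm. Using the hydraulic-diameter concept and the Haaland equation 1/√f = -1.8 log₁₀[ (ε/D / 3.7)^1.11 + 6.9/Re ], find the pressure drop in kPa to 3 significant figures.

ΔP ≈ 0.0352 kPa

Hydraulic diameter D_h = 4A/P = D_o - D_i = 0.2 - 0.111 = 0.089 m.
Re = ρVD_h/μ = 0.569·2.74·0.089/1.09e-05 = 1.273e+04.
ε/D_h = 0.00012/0.089 = 0.00135; Haaland gives 1/√f = -1.8 log₁₀[0.000153+0.000542] = 5.685, so f = 0.03094.
ΔP = f(L/D_h)(ρV²/2) = 0.03094·47.4/0.089·2.136 = 35.2 Pa.
ΔP = 0.0352 kPa.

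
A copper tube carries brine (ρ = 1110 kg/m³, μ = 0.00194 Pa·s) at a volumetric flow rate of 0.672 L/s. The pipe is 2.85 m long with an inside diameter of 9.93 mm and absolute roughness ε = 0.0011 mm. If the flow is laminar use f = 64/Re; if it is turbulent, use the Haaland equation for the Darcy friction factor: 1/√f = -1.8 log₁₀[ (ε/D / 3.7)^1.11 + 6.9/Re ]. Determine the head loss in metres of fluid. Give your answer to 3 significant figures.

Q = 0.672 L/s = 0.672/1000 = 0.000672 m³/s.
Cross-sectional area A = πD²/4 = π(0.00993)²/4 = 7.744e-05 m²; mean velocity V = Q/A = 0.000672/7.744e-05 = 8.677 m/s.
Reynolds number Re = ρVD/μ = 1110 · 8.677 · 0.00993 / 0.00194 = 4.93e+04.
Re > 4000 → turbulent. Relative roughness ε/D = 1.1e-06/0.00993 = 0.000111. Haaland: 1/√f = -1.8 log₁₀[(0.000111/3.7)^1.11 + 6.9/4.93e+04] = -1.8 log₁₀[9.52e-06 + 0.00014] = 6.886, so f = 0.02109.
Darcy-Weisbach: ΔP = f(L/D)(ρV²/2) = 0.02109·(2.85/0.00993)·(1110·8.677²/2) = 0.02109·287·4.179e+04 = 2.53e+05 Pa.
Head loss h_f = ΔP/(ρg) = 2.53e+05/(1110·9.81) = 23.2 m.

h_f ≈ 23.2 m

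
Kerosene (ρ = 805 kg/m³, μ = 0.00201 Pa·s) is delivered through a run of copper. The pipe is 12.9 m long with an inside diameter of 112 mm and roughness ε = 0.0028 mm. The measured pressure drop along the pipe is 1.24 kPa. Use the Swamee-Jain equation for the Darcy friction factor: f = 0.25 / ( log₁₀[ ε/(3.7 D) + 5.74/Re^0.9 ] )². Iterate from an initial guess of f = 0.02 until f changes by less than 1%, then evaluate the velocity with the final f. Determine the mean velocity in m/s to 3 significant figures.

Rearranging Darcy-Weisbach: V = √(2·ΔP·D/(f·L·ρ)). With ε/D = 2.8e-06/0.112 = 2.5e-05, iterate starting from f = 0.02:
  f = 0.02 → V = √(2·1240·0.112/(0.02·12.9·805)) = 1.156 m/s; Re = ρVD/μ = 5.187e+04; f → 0.02069
  f = 0.02069 → V = 1.137 m/s; Re = 5.1e+04; f → 0.02077
Converged (Δf/f < 1%). With the final f = 0.02077: V = √(2·1240·0.112/(0.02077·12.9·805)) = 1.135 m/s.

V ≈ 1.13 m/s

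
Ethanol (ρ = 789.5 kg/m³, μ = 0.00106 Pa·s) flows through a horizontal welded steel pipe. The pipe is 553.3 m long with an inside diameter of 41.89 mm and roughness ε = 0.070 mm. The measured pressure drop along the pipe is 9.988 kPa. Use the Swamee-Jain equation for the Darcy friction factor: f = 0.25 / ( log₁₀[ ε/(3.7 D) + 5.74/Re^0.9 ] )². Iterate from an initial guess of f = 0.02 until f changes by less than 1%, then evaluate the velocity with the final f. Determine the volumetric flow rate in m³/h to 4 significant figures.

Rearranging Darcy-Weisbach: V = √(2·ΔP·D/(f·L·ρ)). With ε/D = 7e-05/0.04189 = 0.00167, iterate starting from f = 0.02:
  f = 0.02 → V = √(2·9988·0.04189/(0.02·553.3·789.5)) = 0.3095 m/s; Re = ρVD/μ = 9656; f → 0.03398
  f = 0.03398 → V = 0.2374 m/s; Re = 7408; f → 0.03612
  f = 0.03612 → V = 0.2303 m/s; Re = 7185; f → 0.03639
Converged (Δf/f < 1%). With the final f = 0.03639: V = √(2·9988·0.04189/(0.03639·553.3·789.5)) = 0.2294 m/s.
Q = V·A = 0.2294·(π/4·0.04189²) = 0.0003162 m³/s = 1.138 m³/h.

Q ≈ 1.138 m³/h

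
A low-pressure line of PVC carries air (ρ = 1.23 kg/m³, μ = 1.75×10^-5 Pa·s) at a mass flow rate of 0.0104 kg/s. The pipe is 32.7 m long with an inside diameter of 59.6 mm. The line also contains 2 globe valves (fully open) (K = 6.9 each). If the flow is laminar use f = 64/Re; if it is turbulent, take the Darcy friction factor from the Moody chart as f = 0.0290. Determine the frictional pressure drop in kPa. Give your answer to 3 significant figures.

A = πD²/4 = π(0.0596)²/4 = 0.00279 m²; mean velocity V = ṁ/(ρA) = 0.0104/(1.23 · 0.00279) = 3.031 m/s.
Reynolds number Re = ρVD/μ = 1.23 · 3.031 · 0.0596 / 1.75e-05 = 1.27e+04.
Re > 4000 → turbulent; use the Moody-chart value f = 0.0290.
Total minor-loss coefficient ΣK = 2·6.9 = 13.8.
ΔP = [f·L/D + ΣK]·(ρV²/2) = [0.029·32.7/0.0596 + 13.8]·(1.23·3.031²/2) = [15.91 + 13.8]·5.649 = 167.8 Pa.
ΔP = 167.8 Pa = 0.168 kPa.

ΔP ≈ 0.168 kPa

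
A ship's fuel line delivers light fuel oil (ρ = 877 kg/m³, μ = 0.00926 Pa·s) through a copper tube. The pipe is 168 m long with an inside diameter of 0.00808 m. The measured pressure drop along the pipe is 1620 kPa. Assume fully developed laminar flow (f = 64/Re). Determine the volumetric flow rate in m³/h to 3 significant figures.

Q ≈ 0.392 m³/h

For laminar flow, f = 64/Re with Re = ρVD/μ, so Darcy-Weisbach reduces to ΔP = 32μLV/D². Solving for V: V = ΔP·D²/(32μL) = 1.62e+06·(0.00808)²/(32·0.00926·168) = 2.125 m/s.
Check: Re = ρVD/μ = 877·2.125·0.00808/0.00926 = 1626 < 2300, so the laminar assumption holds.
Q = V·A = 2.125·(π/4·0.00808²) = 0.0001089 m³/s = 0.392 m³/h.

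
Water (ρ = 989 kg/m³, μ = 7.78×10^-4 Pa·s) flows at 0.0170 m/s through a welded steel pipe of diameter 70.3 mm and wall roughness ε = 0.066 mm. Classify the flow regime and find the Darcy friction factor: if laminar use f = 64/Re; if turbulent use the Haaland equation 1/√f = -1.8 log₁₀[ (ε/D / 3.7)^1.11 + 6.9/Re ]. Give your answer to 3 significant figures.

Re = ρVD/μ = 989·0.017·0.0703/0.000778 = 1519.
Re < 2300 → laminar, so f = 64/Re = 0.04213 (roughness is irrelevant in laminar flow).

f ≈ 0.0421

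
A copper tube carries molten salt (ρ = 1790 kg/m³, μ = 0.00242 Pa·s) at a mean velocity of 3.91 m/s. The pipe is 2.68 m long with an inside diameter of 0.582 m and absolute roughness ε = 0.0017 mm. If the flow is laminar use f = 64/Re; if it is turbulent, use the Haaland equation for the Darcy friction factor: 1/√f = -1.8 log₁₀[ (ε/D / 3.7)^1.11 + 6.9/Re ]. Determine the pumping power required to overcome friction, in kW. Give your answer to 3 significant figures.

Reynolds number Re = ρVD/μ = 1790 · 3.91 · 0.582 / 0.00242 = 1.683e+06.
Re > 4000 → turbulent. Relative roughness ε/D = 1.7e-06/0.582 = 2.92e-06. Haaland: 1/√f = -1.8 log₁₀[(2.92e-06/3.7)^1.11 + 6.9/1.683e+06] = -1.8 log₁₀[1.68e-07 + 4.1e-06] = 9.666, so f = 0.0107.
Darcy-Weisbach: ΔP = f(L/D)(ρV²/2) = 0.0107·(2.68/0.582)·(1790·3.91²/2) = 0.0107·4.605·1.368e+04 = 674.4 Pa.
Q = V·A = 3.91·0.266 = 1.04 m³/s.
Pumping power P = QΔP = 1.04·674.4 = 701.5 W = 0.702 kW.

P ≈ 0.702 kW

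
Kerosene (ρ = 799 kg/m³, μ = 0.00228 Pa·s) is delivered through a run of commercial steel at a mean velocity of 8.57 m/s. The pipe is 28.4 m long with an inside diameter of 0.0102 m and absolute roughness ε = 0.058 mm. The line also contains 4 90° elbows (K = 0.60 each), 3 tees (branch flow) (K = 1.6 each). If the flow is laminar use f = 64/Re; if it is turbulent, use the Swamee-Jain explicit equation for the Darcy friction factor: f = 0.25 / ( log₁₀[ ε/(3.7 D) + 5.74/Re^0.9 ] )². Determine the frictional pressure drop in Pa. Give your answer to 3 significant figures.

Reynolds number Re = ρVD/μ = 799 · 8.57 · 0.0102 / 0.00228 = 3.063e+04.
Re > 4000 → turbulent. Relative roughness ε/D = 5.8e-05/0.0102 = 0.00569. Swamee-Jain: f = 0.25/(log₁₀[0.00569/3.7 + 5.74/3.063e+04^0.9])² = 0.25/(log₁₀[0.00154 + 0.000526])² = 0.25/(-2.685)² = 0.03467.
Total minor-loss coefficient ΣK = 4·0.6 + 3·1.6 = 7.2.
ΔP = [f·L/D + ΣK]·(ρV²/2) = [0.03467·28.4/0.0102 + 7.2]·(799·8.57²/2) = [96.52 + 7.2]·2.934e+04 = 3.043e+06 Pa.

ΔP ≈ 3.04×10^6 Pa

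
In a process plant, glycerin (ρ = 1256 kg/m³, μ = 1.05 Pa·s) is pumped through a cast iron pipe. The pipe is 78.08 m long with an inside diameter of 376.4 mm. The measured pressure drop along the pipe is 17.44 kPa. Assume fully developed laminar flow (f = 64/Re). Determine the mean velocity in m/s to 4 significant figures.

V ≈ 0.9418 m/s

For laminar flow, f = 64/Re with Re = ρVD/μ, so Darcy-Weisbach reduces to ΔP = 32μLV/D². Solving for V: V = ΔP·D²/(32μL) = 1.744e+04·(0.3764)²/(32·1.05·78.08) = 0.9418 m/s.
Check: Re = ρVD/μ = 1256·0.9418·0.3764/1.05 = 424 < 2300, so the laminar assumption holds.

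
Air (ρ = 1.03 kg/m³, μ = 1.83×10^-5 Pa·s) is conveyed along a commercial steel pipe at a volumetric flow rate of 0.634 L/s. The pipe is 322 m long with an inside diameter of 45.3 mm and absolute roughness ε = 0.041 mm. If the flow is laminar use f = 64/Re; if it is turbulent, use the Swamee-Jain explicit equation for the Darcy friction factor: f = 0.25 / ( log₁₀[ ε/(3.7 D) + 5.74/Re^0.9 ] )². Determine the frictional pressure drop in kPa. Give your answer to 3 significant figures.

ΔP ≈ 0.0361 kPa

Q = 0.634 L/s = 0.634/1000 = 0.000634 m³/s.
Cross-sectional area A = πD²/4 = π(0.0453)²/4 = 0.001612 m²; mean velocity V = Q/A = 0.000634/0.001612 = 0.3934 m/s.
Reynolds number Re = ρVD/μ = 1.03 · 0.3934 · 0.0453 / 1.83e-05 = 1003.
Re < 2300 → laminar flow, so f = 64/Re = 64/1003 = 0.06381 (the turbulent correlation is not needed).
Darcy-Weisbach: ΔP = f(L/D)(ρV²/2) = 0.06381·(322/0.0453)·(1.03·0.3934²/2) = 0.06381·7108·0.07969 = 36.15 Pa.
ΔP = 36.15 Pa = 0.0361 kPa.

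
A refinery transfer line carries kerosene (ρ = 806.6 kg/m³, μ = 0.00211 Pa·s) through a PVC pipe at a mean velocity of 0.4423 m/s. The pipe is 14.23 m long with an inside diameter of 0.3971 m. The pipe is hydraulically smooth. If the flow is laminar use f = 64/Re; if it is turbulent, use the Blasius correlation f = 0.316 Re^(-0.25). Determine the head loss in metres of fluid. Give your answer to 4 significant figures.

h_f ≈ 0.007014 m

Reynolds number Re = ρVD/μ = 806.6 · 0.4423 · 0.3971 / 0.00211 = 6.714e+04.
Re > 4000 → turbulent. Smooth-pipe (Blasius): f = 0.316 Re^(-0.25) = 0.316/(6.714e+04)^0.25 = 0.01963.
Darcy-Weisbach: ΔP = f(L/D)(ρV²/2) = 0.01963·(14.23/0.3971)·(806.6·0.4423²/2) = 0.01963·35.83·78.9 = 55.5 Pa.
Head loss h_f = ΔP/(ρg) = 55.5/(806.6·9.81) = 0.007014 m.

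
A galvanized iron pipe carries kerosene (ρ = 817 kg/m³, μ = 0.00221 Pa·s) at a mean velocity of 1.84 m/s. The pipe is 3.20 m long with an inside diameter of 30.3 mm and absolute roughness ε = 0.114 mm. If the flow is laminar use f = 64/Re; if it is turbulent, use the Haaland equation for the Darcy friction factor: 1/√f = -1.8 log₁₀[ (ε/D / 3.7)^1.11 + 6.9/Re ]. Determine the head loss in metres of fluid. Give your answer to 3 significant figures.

h_f ≈ 0.589 m

Reynolds number Re = ρVD/μ = 817 · 1.84 · 0.0303 / 0.00221 = 2.061e+04.
Re > 4000 → turbulent. Relative roughness ε/D = 0.000114/0.0303 = 0.00376. Haaland: 1/√f = -1.8 log₁₀[(0.00376/3.7)^1.11 + 6.9/2.061e+04] = -1.8 log₁₀[0.000476 + 0.000335] = 5.563, so f = 0.03231.
Darcy-Weisbach: ΔP = f(L/D)(ρV²/2) = 0.03231·(3.2/0.0303)·(817·1.84²/2) = 0.03231·105.6·1383 = 4719 Pa.
Head loss h_f = ΔP/(ρg) = 4719/(817·9.81) = 0.589 m.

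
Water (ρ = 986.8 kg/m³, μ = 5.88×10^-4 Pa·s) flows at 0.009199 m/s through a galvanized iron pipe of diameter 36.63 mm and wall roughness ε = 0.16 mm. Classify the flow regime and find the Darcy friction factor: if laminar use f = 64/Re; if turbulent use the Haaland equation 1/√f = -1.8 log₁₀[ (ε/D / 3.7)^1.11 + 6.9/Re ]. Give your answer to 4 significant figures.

Re = ρVD/μ = 986.8·0.009199·0.03663/0.000588 = 565.5.
Re < 2300 → laminar, so f = 64/Re = 0.1132 (roughness is irrelevant in laminar flow).

f ≈ 0.1132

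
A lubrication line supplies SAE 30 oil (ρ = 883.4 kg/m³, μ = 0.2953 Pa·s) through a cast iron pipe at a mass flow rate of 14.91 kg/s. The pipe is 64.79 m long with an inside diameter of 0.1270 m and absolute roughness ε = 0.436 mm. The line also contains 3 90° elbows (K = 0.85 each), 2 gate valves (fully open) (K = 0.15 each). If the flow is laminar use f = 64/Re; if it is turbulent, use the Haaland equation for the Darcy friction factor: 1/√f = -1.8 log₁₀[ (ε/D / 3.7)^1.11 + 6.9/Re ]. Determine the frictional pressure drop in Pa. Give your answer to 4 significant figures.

ΔP ≈ 52810 Pa

A = πD²/4 = π(0.127)²/4 = 0.01267 m²; mean velocity V = ṁ/(ρA) = 14.91/(883.4 · 0.01267) = 1.332 m/s.
Reynolds number Re = ρVD/μ = 883.4 · 1.332 · 0.127 / 0.295 = 506.2.
Re < 2300 → laminar flow, so f = 64/Re = 64/506.2 = 0.1264 (the turbulent correlation is not needed).
Total minor-loss coefficient ΣK = 3·0.85 + 2·0.15 = 2.85.
ΔP = [f·L/D + ΣK]·(ρV²/2) = [0.1264·64.79/0.127 + 2.85]·(883.4·1.332²/2) = [64.5 + 2.85]·784.1 = 5.281e+04 Pa.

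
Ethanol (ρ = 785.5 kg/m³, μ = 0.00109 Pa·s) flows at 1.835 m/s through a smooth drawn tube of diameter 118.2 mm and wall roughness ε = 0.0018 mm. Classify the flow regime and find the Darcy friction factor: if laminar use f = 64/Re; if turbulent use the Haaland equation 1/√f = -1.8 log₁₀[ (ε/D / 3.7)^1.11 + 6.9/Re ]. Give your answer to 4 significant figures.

f ≈ 0.01635

Re = ρVD/μ = 785.5·1.835·0.1182/0.00109 = 1.563e+05.
Re > 4000 → turbulent. ε/D = 1.8e-06/0.1182 = 1.52e-05; Haaland: 1/√f = -1.8 log₁₀[1.05e-06 + 4.41e-05] = 7.821, so f = 0.01635.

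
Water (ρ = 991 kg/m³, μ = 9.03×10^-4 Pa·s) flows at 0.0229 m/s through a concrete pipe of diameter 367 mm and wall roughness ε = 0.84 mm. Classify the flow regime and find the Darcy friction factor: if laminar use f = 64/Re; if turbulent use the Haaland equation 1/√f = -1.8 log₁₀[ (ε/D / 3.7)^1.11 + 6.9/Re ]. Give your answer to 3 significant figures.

f ≈ 0.0345

Re = ρVD/μ = 991·0.0229·0.367/0.000903 = 9223.
Re > 4000 → turbulent. ε/D = 0.00084/0.367 = 0.00229; Haaland: 1/√f = -1.8 log₁₀[0.000274 + 0.000748] = 5.383, so f = 0.03452.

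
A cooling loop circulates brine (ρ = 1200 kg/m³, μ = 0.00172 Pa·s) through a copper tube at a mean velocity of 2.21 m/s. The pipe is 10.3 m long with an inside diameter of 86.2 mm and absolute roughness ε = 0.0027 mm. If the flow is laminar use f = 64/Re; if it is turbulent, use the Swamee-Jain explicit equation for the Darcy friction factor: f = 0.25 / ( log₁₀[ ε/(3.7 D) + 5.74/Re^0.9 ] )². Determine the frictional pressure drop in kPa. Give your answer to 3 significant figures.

ΔP ≈ 5.98 kPa

Reynolds number Re = ρVD/μ = 1200 · 2.21 · 0.0862 / 0.00172 = 1.329e+05.
Re > 4000 → turbulent. Relative roughness ε/D = 2.7e-06/0.0862 = 3.13e-05. Swamee-Jain: f = 0.25/(log₁₀[3.13e-05/3.7 + 5.74/1.329e+05^0.9])² = 0.25/(log₁₀[8.47e-06 + 0.000141])² = 0.25/(-3.827)² = 0.01707.
Darcy-Weisbach: ΔP = f(L/D)(ρV²/2) = 0.01707·(10.3/0.0862)·(1200·2.21²/2) = 0.01707·119.5·2930 = 5977 Pa.
ΔP = 5977 Pa = 5.98 kPa.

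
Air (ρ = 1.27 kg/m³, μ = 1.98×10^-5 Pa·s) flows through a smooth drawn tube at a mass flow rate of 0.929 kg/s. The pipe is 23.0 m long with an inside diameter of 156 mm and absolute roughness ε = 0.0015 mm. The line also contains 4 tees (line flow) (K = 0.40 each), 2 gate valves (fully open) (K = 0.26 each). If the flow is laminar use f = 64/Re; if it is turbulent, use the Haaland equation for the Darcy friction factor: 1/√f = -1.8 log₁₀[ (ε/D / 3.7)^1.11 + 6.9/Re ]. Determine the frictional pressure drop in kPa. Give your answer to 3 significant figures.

A = πD²/4 = π(0.156)²/4 = 0.01911 m²; mean velocity V = ṁ/(ρA) = 0.929/(1.27 · 0.01911) = 38.27 m/s.
Reynolds number Re = ρVD/μ = 1.27 · 38.27 · 0.156 / 1.98e-05 = 3.829e+05.
Re > 4000 → turbulent. Relative roughness ε/D = 1.5e-06/0.156 = 9.62e-06. Haaland: 1/√f = -1.8 log₁₀[(9.62e-06/3.7)^1.11 + 6.9/3.829e+05] = -1.8 log₁₀[6.32e-07 + 1.8e-05] = 8.513, so f = 0.0138.
Total minor-loss coefficient ΣK = 4·0.4 + 2·0.26 = 2.12.
ΔP = [f·L/D + ΣK]·(ρV²/2) = [0.0138·23/0.156 + 2.12]·(1.27·38.27²/2) = [2.035 + 2.12]·930.1 = 3864 Pa.
ΔP = 3864 Pa = 3.86 kPa.

ΔP ≈ 3.86 kPa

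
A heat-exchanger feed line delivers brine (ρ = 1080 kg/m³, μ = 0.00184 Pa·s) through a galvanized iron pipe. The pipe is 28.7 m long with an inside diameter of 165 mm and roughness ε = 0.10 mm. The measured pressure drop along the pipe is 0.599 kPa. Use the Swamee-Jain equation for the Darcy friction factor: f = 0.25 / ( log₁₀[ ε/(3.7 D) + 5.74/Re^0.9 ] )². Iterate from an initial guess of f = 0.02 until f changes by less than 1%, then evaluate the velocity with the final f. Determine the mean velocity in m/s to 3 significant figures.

V ≈ 0.528 m/s

Rearranging Darcy-Weisbach: V = √(2·ΔP·D/(f·L·ρ)). With ε/D = 0.0001/0.165 = 0.000606, iterate starting from f = 0.02:
  f = 0.02 → V = √(2·599·0.165/(0.02·28.7·1080)) = 0.5647 m/s; Re = ρVD/μ = 5.469e+04; f → 0.02265
  f = 0.02265 → V = 0.5306 m/s; Re = 5.139e+04; f → 0.02287
Converged (Δf/f < 1%). With the final f = 0.02287: V = √(2·599·0.165/(0.02287·28.7·1080)) = 0.528 m/s.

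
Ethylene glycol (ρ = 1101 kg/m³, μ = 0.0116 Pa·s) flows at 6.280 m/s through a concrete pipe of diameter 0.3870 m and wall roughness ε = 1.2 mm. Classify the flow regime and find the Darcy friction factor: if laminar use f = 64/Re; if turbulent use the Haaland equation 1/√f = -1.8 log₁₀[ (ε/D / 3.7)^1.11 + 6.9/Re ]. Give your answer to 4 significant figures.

Re = ρVD/μ = 1101·6.28·0.387/0.0116 = 2.307e+05.
Re > 4000 → turbulent. ε/D = 0.0012/0.387 = 0.0031; Haaland: 1/√f = -1.8 log₁₀[0.000384 + 2.99e-05] = 6.089, so f = 0.02697.

f ≈ 0.02697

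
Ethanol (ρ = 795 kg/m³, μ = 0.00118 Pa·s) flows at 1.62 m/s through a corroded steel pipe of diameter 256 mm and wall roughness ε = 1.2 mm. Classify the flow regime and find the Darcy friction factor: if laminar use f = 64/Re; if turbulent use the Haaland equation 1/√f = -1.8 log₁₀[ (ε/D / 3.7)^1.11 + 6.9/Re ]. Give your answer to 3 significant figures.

Re = ρVD/μ = 795·1.62·0.256/0.00118 = 2.794e+05.
Re > 4000 → turbulent. ε/D = 0.0012/0.256 = 0.00469; Haaland: 1/√f = -1.8 log₁₀[0.000608 + 2.47e-05] = 5.758, so f = 0.03017.

f ≈ 0.0302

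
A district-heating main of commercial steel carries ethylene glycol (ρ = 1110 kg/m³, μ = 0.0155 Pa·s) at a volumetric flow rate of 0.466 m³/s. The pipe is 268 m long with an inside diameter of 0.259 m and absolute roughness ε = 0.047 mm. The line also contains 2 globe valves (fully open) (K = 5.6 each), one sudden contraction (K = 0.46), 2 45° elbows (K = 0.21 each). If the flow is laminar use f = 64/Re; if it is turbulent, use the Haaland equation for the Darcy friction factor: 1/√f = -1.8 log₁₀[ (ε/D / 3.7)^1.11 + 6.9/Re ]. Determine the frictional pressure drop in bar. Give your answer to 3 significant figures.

Cross-sectional area A = πD²/4 = π(0.259)²/4 = 0.05269 m²; mean velocity V = Q/A = 0.466/0.05269 = 8.845 m/s.
Reynolds number Re = ρVD/μ = 1110 · 8.845 · 0.259 / 0.0155 = 1.641e+05.
Re > 4000 → turbulent. Relative roughness ε/D = 4.7e-05/0.259 = 0.000181. Haaland: 1/√f = -1.8 log₁₀[(0.000181/3.7)^1.11 + 6.9/1.641e+05] = -1.8 log₁₀[1.65e-05 + 4.21e-05] = 7.619, so f = 0.01723.
Total minor-loss coefficient ΣK = 2·5.6 + 1·0.46 + 2·0.21 = 12.1.
ΔP = [f·L/D + ΣK]·(ρV²/2) = [0.01723·268/0.259 + 12.1]·(1110·8.845²/2) = [17.83 + 12.1]·4.342e+04 = 1.299e+06 Pa.
ΔP = 1.299e+06 Pa = 13.0 bar.

ΔP ≈ 13.0 bar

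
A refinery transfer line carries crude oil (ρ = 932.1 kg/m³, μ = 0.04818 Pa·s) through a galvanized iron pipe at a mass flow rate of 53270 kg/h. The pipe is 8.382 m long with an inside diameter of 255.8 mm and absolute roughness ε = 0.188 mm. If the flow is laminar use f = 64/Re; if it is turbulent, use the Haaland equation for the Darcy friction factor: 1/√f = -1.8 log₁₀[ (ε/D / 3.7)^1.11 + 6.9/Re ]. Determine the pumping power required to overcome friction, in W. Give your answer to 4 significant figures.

ṁ = 53270 kg/h = 53270/3600 = 14.8 kg/s.
A = πD²/4 = π(0.2558)²/4 = 0.05139 m²; mean velocity V = ṁ/(ρA) = 14.8/(932.1 · 0.05139) = 0.3089 m/s.
Reynolds number Re = ρVD/μ = 932.1 · 0.3089 · 0.2558 / 0.0482 = 1529.
Re < 2300 → laminar flow, so f = 64/Re = 64/1529 = 0.04187 (the turbulent correlation is not needed).
Darcy-Weisbach: ΔP = f(L/D)(ρV²/2) = 0.04187·(8.382/0.2558)·(932.1·0.3089²/2) = 0.04187·32.77·44.47 = 61.01 Pa.
Q = ṁ/ρ = 14.8/932.1 = 0.01588 m³/s.
Pumping power P = QΔP = 0.01588·61.01 = 0.96852 W = 0.9685 W.

P ≈ 0.9685 W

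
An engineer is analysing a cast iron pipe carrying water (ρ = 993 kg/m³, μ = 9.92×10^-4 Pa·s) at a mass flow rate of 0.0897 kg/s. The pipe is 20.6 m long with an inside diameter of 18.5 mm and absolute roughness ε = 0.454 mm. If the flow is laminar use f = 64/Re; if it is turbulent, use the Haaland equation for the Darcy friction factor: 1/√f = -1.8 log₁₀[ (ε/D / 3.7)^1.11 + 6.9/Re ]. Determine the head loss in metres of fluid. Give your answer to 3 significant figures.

h_f ≈ 0.372 m

A = πD²/4 = π(0.0185)²/4 = 0.0002688 m²; mean velocity V = ṁ/(ρA) = 0.0897/(993 · 0.0002688) = 0.3361 m/s.
Reynolds number Re = ρVD/μ = 993 · 0.3361 · 0.0185 / 0.000992 = 6223.
Re > 4000 → turbulent. Relative roughness ε/D = 0.000454/0.0185 = 0.0245. Haaland: 1/√f = -1.8 log₁₀[(0.0245/3.7)^1.11 + 6.9/6223] = -1.8 log₁₀[0.00382 + 0.00111] = 4.153, so f = 0.05798.
Darcy-Weisbach: ΔP = f(L/D)(ρV²/2) = 0.05798·(20.6/0.0185)·(993·0.3361²/2) = 0.05798·1114·56.07 = 3620 Pa.
Head loss h_f = ΔP/(ρg) = 3620/(993·9.81) = 0.372 m.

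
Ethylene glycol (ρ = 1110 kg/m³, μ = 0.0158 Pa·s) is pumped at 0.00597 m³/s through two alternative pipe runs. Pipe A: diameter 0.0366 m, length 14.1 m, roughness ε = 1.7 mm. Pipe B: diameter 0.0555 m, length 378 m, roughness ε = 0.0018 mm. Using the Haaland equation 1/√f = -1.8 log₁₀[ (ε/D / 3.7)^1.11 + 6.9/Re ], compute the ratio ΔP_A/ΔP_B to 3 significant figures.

ΔP_A/ΔP_B ≈ 0.680

Pipe A: V = Q/A = 0.00597/0.001052 = 5.674 m/s; Re = 1.459e+04; ε/D = 0.0464; Haaland → f = 0.07102; ΔP_A = f(L/D)(ρV²/2) = 4.889e+05 Pa.
Pipe B: V = Q/A = 0.00597/0.002419 = 2.468 m/s; Re = 9622; ε/D = 3.24e-05; Haaland → f = 0.03125; ΔP_B = f(L/D)(ρV²/2) = 7.192e+05 Pa.
ΔP_A/ΔP_B = 4.889e+05/7.192e+05 = 0.680.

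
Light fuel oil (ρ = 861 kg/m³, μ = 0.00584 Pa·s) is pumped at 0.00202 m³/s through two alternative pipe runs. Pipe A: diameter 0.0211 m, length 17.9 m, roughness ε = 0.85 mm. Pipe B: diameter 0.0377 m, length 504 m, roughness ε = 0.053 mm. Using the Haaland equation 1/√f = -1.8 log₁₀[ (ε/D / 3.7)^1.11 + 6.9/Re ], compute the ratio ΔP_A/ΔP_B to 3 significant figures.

Pipe A: V = Q/A = 0.00202/0.0003497 = 5.777 m/s; Re = 1.797e+04; ε/D = 0.0403; Haaland → f = 0.06649; ΔP_A = f(L/D)(ρV²/2) = 8.104e+05 Pa.
Pipe B: V = Q/A = 0.00202/0.001116 = 1.81 m/s; Re = 1.006e+04; ε/D = 0.00141; Haaland → f = 0.03269; ΔP_B = f(L/D)(ρV²/2) = 6.161e+05 Pa.
ΔP_A/ΔP_B = 8.104e+05/6.161e+05 = 1.32.

ΔP_A/ΔP_B ≈ 1.32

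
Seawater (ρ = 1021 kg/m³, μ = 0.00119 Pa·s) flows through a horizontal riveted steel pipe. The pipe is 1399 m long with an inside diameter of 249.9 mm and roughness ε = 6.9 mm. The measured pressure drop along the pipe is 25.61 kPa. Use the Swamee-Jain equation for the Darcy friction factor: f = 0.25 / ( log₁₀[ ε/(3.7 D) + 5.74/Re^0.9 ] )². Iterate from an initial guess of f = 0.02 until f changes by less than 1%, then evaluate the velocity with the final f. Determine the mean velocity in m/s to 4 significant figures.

V ≈ 0.4005 m/s

Rearranging Darcy-Weisbach: V = √(2·ΔP·D/(f·L·ρ)). With ε/D = 0.0069/0.2499 = 0.0276, iterate starting from f = 0.02:
  f = 0.02 → V = √(2·2.561e+04·0.2499/(0.02·1399·1021)) = 0.6694 m/s; Re = ρVD/μ = 1.435e+05; f → 0.05565
  f = 0.05565 → V = 0.4013 m/s; Re = 8.604e+04; f → 0.05588
Converged (Δf/f < 1%). With the final f = 0.05588: V = √(2·2.561e+04·0.2499/(0.05588·1399·1021)) = 0.4005 m/s.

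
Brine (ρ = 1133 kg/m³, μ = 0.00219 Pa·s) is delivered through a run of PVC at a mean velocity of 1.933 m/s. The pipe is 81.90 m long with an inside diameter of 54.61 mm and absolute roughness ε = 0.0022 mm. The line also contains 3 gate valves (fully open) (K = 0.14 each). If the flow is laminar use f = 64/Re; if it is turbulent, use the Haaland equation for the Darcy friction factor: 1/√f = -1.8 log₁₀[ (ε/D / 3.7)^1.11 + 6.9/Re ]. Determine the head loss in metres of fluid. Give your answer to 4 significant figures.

h_f ≈ 5.912 m

Reynolds number Re = ρVD/μ = 1133 · 1.933 · 0.05461 / 0.00219 = 5.461e+04.
Re > 4000 → turbulent. Relative roughness ε/D = 2.2e-06/0.05461 = 4.03e-05. Haaland: 1/√f = -1.8 log₁₀[(4.03e-05/3.7)^1.11 + 6.9/5.461e+04] = -1.8 log₁₀[3.1e-06 + 0.000126] = 6.998, so f = 0.02042.
Total minor-loss coefficient ΣK = 3·0.14 = 0.42.
ΔP = [f·L/D + ΣK]·(ρV²/2) = [0.02042·81.9/0.05461 + 0.42]·(1133·1.933²/2) = [30.62 + 0.42]·2117 = 6.571e+04 Pa.
Head loss h_f = ΔP/(ρg) = 6.571e+04/(1133·9.81) = 5.912 m.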